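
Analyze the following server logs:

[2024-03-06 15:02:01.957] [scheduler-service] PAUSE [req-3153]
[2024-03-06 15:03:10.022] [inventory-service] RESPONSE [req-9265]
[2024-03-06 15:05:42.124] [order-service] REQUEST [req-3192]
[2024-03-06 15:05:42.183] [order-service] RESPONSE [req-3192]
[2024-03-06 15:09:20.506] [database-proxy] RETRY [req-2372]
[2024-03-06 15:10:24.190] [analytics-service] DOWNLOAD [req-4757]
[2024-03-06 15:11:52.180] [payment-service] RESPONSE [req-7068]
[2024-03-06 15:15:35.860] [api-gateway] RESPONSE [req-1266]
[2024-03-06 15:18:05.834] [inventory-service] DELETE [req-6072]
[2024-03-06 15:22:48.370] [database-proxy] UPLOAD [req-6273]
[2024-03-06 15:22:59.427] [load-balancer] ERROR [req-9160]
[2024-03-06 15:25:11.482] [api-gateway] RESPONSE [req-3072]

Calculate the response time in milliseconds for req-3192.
59

To calculate latency:

1. Find REQUEST with id req-3192: 2024-03-06 15:05:42.124
2. Find RESPONSE with id req-3192: 2024-03-06 15:05:42.183
3. Latency: 2024-03-06 15:05:42.183 - 2024-03-06 15:05:42.124 = 59ms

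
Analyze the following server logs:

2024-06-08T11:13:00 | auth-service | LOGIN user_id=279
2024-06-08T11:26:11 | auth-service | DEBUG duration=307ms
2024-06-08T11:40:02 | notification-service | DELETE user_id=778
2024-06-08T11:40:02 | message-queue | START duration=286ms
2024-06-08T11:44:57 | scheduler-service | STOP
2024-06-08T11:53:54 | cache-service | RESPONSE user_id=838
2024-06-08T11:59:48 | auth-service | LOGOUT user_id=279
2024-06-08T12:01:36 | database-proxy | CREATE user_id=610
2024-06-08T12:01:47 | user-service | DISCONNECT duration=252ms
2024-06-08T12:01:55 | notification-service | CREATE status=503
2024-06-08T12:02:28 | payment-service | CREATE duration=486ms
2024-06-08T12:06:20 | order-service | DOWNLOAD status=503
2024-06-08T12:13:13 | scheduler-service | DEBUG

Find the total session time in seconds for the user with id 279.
2808

To calculate session duration:

1. Find LOGIN event for user_id=279: 2024-06-08T11:13:00
2. Find LOGOUT event for user_id=279: 2024-06-08T11:59:48
3. Session duration: 2024-06-08T11:59:48 - 2024-06-08T11:13:00 = 2808 seconds (46 minutes)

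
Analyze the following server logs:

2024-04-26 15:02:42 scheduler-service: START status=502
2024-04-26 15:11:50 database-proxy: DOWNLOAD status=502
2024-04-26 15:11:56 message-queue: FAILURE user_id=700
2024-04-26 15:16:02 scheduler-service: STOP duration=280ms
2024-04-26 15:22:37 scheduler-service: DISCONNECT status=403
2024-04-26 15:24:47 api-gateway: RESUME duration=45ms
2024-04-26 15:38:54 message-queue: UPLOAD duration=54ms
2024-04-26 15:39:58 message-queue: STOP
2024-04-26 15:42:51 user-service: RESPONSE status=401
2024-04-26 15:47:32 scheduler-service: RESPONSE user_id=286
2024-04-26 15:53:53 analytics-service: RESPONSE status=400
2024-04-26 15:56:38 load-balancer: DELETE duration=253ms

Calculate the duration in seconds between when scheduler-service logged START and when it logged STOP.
800

To find the time between events:

1. Locate the first START event for scheduler-service: 2024-04-26 15:02:42
2. Locate the first STOP event for scheduler-service: 2024-04-26 15:16:02
3. Calculate the difference: 2024-04-26 15:16:02 - 2024-04-26 15:02:42 = 800 seconds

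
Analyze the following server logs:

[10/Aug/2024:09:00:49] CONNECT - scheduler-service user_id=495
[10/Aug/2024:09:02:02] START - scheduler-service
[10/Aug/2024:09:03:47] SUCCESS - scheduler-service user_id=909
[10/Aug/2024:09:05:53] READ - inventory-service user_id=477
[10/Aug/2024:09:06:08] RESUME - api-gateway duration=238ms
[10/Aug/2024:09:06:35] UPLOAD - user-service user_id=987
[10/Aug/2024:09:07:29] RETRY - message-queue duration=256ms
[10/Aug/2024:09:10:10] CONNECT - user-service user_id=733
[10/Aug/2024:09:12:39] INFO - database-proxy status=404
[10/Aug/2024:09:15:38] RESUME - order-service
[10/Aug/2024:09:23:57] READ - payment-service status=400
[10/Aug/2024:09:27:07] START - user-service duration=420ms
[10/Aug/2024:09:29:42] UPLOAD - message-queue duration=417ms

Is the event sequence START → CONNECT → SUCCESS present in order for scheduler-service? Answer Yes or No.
No

To verify sequence order:

1. Find all events in sequence START → CONNECT → SUCCESS for scheduler-service
2. Extract their timestamps
3. Check if timestamps are in ascending order
4. Result: No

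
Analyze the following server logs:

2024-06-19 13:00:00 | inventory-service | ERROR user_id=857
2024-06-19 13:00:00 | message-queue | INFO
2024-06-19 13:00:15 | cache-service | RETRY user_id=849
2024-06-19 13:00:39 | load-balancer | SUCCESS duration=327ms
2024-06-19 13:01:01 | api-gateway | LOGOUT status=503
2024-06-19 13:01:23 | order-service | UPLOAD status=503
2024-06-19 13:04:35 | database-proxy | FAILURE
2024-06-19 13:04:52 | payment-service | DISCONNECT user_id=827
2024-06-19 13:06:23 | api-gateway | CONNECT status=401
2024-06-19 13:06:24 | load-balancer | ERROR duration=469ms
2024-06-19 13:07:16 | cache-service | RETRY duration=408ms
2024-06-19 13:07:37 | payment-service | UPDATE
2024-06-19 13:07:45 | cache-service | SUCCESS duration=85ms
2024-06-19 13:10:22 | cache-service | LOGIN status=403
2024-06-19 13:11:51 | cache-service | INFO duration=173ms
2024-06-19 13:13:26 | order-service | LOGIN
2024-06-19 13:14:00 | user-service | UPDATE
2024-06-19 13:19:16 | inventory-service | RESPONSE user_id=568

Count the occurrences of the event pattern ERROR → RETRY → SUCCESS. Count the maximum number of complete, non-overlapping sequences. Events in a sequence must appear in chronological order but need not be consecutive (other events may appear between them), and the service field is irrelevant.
2

To count sequences:

1. Look for pattern: ERROR → RETRY → SUCCESS
2. Greedily scan the log in chronological order, matching each sequence element in turn (ignoring service)
3. Each time the full pattern completes, increment the count and restart matching from the next event
4. Complete non-overlapping sequences found: 2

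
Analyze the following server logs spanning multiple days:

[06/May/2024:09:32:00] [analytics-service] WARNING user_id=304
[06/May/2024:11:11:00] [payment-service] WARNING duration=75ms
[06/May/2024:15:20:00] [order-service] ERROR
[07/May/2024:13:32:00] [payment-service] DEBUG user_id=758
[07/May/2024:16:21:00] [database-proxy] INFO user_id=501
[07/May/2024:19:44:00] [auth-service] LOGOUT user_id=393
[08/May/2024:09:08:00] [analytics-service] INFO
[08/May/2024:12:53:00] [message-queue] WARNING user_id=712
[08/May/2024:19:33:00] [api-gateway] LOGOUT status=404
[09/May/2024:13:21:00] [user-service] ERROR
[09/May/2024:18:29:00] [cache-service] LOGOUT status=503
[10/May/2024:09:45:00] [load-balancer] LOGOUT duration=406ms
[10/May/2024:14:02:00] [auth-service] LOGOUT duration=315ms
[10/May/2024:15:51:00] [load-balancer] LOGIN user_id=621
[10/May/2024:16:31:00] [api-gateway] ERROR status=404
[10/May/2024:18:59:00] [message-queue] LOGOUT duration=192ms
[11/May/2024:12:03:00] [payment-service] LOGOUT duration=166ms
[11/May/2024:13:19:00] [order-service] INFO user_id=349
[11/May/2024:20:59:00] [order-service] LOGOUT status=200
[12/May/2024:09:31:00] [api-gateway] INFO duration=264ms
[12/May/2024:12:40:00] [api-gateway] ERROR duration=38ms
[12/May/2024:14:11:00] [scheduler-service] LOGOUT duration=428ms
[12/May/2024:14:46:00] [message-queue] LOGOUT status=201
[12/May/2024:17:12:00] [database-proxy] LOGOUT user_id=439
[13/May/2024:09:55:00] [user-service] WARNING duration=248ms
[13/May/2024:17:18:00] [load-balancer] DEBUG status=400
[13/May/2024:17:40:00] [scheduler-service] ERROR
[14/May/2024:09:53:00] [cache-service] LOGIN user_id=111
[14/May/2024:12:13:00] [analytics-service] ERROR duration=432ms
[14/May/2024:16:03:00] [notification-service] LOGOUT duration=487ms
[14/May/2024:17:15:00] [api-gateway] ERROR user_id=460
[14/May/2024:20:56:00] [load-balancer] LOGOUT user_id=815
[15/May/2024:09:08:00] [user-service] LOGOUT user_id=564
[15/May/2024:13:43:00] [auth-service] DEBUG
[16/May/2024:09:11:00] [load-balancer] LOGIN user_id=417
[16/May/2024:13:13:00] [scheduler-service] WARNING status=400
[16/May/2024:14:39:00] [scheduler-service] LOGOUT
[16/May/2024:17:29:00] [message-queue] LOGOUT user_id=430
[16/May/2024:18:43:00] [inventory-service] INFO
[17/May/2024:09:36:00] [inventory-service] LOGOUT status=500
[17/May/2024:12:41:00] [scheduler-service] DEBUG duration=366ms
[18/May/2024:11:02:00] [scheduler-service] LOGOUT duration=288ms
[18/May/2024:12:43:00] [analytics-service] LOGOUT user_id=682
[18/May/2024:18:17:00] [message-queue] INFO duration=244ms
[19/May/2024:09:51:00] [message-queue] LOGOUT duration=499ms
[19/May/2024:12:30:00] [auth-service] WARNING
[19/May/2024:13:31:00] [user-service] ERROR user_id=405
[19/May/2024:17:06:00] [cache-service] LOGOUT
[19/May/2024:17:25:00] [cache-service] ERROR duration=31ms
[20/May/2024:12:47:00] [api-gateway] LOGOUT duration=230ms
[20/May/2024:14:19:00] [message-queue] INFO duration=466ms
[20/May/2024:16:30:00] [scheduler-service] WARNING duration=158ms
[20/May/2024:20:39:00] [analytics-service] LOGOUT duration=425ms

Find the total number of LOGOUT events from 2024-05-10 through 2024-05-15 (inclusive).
11

To filter by date range:

1. Date range: 2024-05-10 through 2024-05-15, both dates inclusive
2. Filter for LOGOUT events whose date falls in this range
3. Count matching events: 11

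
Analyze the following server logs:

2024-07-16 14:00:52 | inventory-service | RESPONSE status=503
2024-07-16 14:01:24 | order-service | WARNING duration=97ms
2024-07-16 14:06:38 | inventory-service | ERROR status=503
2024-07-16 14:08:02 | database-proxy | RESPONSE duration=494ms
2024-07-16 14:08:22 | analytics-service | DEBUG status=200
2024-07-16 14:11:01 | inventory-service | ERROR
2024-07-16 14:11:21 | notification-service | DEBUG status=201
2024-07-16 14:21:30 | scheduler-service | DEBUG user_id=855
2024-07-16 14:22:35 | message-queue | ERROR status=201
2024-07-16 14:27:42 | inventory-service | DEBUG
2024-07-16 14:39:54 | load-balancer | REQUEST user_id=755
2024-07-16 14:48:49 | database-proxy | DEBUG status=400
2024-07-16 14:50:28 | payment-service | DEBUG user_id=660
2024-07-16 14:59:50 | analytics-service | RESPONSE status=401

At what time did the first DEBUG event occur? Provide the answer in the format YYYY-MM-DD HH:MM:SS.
2024-07-16 14:08:22

To find the first event:

1. Filter for all DEBUG events
2. Sort by timestamp
3. Select the first one
4. Timestamp: 2024-07-16 14:08:22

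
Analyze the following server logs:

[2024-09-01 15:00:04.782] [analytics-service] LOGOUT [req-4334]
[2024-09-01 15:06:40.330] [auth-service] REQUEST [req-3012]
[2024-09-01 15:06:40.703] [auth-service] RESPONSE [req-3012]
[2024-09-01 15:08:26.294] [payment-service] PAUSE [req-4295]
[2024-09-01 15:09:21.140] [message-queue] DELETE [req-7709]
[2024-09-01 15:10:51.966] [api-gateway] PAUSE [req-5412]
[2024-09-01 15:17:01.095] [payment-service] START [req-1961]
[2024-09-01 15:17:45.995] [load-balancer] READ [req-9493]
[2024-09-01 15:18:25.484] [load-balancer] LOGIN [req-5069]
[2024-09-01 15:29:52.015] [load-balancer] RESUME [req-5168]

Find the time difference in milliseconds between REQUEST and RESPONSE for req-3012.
373

To calculate latency:

1. Find REQUEST with id req-3012: 2024-09-01 15:06:40.330
2. Find RESPONSE with id req-3012: 2024-09-01 15:06:40.703
3. Latency: 2024-09-01 15:06:40.703 - 2024-09-01 15:06:40.330 = 373ms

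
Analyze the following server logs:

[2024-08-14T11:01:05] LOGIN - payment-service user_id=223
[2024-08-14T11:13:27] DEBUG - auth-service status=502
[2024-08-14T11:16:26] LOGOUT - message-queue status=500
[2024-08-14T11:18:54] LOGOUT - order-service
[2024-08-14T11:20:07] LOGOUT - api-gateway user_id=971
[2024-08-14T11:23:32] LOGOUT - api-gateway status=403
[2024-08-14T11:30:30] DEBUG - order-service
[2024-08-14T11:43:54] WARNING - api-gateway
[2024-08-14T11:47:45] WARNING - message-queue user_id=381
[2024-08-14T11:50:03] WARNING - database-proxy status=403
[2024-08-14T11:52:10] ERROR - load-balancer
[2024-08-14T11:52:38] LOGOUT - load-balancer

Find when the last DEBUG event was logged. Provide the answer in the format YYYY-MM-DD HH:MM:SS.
2024-08-14 11:30:30

To find the last event:

1. Filter for all DEBUG events
2. Sort by timestamp
3. Select the last one
4. Timestamp: 2024-08-14 11:30:30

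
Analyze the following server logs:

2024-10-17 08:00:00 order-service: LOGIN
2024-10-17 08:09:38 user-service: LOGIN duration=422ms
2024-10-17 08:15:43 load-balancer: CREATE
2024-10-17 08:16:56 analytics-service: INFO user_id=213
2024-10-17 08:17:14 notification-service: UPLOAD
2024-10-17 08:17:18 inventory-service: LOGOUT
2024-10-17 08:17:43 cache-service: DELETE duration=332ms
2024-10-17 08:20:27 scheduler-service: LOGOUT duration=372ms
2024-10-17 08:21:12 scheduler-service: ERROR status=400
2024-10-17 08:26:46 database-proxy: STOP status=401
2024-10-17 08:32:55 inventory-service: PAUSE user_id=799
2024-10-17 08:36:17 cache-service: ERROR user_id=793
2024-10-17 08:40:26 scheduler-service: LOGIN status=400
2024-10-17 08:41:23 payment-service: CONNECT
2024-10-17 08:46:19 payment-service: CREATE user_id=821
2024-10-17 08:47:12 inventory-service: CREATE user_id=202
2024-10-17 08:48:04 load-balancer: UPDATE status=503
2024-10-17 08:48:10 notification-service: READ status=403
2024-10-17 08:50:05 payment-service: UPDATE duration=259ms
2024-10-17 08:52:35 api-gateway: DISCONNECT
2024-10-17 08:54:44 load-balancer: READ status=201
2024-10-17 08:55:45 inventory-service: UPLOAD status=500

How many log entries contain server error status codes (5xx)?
2

To find matching entries:

1. Pattern to match: server error status codes (5xx)
2. Scan each log entry for the pattern
3. Count matches: 2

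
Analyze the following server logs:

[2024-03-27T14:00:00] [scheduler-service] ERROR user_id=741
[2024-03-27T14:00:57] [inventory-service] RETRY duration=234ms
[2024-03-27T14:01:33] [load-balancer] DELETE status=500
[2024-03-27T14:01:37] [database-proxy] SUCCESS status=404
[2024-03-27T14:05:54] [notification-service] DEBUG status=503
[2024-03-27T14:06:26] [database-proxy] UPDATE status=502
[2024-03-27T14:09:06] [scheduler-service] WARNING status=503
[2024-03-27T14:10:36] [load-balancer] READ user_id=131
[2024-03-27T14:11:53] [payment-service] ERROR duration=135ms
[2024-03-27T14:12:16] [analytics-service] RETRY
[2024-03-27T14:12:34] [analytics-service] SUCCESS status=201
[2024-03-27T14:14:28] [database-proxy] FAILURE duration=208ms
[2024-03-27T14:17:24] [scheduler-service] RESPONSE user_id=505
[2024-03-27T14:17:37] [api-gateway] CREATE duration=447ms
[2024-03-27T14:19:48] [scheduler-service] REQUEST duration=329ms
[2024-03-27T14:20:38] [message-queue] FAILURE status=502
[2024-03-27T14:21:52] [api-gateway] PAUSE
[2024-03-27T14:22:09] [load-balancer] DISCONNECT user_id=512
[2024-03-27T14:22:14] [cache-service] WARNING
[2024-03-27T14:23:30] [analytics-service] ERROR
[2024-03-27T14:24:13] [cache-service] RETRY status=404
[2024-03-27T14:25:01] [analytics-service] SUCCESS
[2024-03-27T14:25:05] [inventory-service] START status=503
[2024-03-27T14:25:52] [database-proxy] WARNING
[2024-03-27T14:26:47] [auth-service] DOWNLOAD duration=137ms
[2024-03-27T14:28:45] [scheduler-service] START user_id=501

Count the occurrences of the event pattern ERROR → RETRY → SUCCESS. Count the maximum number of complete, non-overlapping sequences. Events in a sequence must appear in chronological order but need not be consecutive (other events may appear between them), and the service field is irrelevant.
3

To count sequences:

1. Look for pattern: ERROR → RETRY → SUCCESS
2. Greedily scan the log in chronological order, matching each sequence element in turn (ignoring service)
3. Each time the full pattern completes, increment the count and restart matching from the next event
4. Complete non-overlapping sequences found: 3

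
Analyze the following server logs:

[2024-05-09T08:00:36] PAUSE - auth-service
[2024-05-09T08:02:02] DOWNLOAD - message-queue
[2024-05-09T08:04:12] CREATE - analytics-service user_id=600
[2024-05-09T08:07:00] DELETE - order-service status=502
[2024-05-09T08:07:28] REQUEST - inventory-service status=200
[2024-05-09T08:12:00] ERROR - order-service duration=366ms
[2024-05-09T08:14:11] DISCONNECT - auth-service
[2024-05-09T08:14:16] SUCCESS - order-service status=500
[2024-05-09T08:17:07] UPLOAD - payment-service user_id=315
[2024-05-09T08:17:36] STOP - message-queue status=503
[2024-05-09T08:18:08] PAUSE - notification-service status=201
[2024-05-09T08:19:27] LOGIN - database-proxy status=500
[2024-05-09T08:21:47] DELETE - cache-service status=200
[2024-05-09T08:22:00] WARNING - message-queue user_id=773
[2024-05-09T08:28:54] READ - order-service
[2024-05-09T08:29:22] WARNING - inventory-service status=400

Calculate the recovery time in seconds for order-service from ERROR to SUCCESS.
136

To calculate recovery time:

1. Find ERROR event for order-service: 2024-05-09T08:12:00
2. Find next SUCCESS event for order-service: 2024-05-09T08:14:16
3. Recovery time: 2024-05-09T08:14:16 - 2024-05-09T08:12:00 = 136 seconds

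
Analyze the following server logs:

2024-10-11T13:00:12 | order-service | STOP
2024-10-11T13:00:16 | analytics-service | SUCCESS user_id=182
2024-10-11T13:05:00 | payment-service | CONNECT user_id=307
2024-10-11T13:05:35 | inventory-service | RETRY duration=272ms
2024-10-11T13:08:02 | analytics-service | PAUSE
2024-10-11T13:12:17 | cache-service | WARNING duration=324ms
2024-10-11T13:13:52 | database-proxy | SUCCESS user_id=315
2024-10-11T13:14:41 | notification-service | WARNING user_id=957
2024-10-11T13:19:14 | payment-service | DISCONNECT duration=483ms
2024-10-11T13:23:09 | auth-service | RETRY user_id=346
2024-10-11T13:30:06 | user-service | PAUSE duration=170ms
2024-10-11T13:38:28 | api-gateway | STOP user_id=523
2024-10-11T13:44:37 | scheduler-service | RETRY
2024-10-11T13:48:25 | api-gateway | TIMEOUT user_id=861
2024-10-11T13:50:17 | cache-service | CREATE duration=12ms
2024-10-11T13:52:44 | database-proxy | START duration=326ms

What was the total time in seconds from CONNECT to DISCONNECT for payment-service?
854

To calculate state duration:

1. Find CONNECT event for payment-service: 2024-10-11T13:05:00
2. Find DISCONNECT event for payment-service: 2024-10-11T13:19:14
3. Calculate duration: 2024-10-11T13:19:14 - 2024-10-11T13:05:00 = 854 seconds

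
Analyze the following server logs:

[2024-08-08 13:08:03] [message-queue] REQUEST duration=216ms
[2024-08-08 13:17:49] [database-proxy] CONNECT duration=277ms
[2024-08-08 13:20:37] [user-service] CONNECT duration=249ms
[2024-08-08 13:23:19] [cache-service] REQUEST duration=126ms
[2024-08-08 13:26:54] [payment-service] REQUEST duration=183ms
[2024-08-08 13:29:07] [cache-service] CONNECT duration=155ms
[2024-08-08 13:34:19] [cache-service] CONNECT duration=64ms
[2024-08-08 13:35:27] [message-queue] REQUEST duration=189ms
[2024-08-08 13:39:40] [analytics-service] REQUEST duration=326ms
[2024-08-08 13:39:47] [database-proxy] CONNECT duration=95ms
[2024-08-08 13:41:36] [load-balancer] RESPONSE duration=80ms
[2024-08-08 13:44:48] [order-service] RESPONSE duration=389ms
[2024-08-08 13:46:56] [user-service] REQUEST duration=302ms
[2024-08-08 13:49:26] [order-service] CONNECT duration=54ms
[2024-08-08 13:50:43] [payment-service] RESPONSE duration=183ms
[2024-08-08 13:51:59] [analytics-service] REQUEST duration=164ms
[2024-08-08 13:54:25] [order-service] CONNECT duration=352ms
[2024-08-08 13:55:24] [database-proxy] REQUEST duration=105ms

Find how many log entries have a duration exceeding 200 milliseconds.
7

To count timeouts:

1. Threshold: 200ms
2. Extract duration from each log entry
3. Count entries where duration > 200
4. Timeout count: 7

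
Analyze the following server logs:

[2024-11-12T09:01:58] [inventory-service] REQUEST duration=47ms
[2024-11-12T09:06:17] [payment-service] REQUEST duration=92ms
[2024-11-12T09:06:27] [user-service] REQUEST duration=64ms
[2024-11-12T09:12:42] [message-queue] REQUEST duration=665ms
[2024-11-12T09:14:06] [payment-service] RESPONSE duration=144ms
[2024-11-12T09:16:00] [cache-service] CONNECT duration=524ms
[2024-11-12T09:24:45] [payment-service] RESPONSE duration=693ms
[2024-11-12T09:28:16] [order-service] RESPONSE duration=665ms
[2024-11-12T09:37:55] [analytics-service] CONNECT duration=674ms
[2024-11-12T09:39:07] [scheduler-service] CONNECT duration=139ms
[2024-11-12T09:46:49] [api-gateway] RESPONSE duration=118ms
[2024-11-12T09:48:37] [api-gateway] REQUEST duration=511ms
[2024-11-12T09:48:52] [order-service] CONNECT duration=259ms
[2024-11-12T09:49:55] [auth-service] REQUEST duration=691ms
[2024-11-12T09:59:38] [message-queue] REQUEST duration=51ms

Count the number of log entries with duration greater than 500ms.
7

To count timeouts:

1. Threshold: 500ms
2. Extract duration from each log entry
3. Count entries where duration > 500
4. Timeout count: 7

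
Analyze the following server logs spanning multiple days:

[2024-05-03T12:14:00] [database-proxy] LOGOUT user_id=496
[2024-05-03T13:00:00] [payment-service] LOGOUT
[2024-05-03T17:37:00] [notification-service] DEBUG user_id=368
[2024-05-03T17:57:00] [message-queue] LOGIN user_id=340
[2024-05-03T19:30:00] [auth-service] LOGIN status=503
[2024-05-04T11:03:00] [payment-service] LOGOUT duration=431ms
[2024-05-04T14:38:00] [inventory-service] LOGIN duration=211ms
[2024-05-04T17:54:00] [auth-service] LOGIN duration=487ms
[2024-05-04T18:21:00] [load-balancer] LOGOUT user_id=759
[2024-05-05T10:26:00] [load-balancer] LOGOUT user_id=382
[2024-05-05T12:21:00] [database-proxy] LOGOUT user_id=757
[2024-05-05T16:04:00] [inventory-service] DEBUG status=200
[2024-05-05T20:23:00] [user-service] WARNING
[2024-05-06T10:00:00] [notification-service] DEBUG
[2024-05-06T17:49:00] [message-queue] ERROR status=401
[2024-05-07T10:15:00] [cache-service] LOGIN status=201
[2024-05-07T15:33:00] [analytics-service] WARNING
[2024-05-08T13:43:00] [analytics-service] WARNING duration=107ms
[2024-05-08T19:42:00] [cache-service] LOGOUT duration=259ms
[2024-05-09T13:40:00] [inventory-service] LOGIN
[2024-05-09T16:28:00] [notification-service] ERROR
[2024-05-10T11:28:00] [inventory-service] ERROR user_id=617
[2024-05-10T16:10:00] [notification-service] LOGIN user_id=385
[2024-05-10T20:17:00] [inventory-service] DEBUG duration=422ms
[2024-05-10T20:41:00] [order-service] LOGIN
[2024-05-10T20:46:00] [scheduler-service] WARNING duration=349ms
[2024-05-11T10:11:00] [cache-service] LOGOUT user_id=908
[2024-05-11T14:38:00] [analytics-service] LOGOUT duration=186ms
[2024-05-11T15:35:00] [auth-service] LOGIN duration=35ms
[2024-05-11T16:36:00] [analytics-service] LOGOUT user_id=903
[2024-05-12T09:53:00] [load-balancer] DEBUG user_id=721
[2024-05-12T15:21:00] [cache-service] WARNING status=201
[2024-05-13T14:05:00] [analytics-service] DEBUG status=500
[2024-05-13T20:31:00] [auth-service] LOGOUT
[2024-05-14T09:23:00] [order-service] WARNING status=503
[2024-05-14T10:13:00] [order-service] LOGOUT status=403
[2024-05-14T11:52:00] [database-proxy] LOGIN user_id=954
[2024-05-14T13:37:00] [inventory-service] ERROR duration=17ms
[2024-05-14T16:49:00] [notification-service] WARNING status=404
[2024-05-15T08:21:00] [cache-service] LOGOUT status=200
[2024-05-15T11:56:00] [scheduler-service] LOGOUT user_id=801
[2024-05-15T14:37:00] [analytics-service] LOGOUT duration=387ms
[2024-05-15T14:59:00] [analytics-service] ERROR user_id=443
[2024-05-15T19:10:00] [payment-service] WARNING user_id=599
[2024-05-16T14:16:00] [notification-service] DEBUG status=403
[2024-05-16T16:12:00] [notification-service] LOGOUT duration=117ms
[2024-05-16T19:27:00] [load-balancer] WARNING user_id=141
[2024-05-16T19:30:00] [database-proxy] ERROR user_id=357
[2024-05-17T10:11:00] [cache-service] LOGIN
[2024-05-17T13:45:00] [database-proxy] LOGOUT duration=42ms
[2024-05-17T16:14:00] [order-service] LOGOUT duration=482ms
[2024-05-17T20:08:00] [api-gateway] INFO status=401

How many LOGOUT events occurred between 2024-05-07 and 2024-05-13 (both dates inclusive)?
5

To filter by date range:

1. Date range: 2024-05-07 through 2024-05-13, both dates inclusive
2. Filter for LOGOUT events whose date falls in this range
3. Count matching events: 5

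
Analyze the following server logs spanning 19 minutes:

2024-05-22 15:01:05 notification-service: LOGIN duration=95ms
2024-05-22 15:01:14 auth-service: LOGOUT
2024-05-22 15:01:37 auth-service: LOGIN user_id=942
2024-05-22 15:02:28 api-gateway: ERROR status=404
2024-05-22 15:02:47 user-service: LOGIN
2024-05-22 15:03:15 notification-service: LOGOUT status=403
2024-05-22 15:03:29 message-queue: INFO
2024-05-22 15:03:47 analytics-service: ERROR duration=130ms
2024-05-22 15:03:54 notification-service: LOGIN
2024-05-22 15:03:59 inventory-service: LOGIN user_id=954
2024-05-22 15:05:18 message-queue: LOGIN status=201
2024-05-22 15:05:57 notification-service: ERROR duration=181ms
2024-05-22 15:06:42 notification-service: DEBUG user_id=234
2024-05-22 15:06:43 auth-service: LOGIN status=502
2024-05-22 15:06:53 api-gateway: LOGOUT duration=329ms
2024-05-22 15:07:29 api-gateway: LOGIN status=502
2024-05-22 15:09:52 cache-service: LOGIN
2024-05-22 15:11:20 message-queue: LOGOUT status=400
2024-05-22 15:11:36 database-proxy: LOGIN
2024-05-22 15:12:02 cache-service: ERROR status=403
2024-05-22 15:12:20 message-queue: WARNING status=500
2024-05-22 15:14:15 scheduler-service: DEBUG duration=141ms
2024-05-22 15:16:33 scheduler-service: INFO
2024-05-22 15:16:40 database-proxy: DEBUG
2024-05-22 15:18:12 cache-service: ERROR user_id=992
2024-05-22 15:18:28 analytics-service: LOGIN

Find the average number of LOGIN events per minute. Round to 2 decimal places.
0.58

To calculate the rate:

1. Count total LOGIN events: 11
2. Total time period: 19 minutes
3. Rate = 11 / 19 = 0.58 events per minute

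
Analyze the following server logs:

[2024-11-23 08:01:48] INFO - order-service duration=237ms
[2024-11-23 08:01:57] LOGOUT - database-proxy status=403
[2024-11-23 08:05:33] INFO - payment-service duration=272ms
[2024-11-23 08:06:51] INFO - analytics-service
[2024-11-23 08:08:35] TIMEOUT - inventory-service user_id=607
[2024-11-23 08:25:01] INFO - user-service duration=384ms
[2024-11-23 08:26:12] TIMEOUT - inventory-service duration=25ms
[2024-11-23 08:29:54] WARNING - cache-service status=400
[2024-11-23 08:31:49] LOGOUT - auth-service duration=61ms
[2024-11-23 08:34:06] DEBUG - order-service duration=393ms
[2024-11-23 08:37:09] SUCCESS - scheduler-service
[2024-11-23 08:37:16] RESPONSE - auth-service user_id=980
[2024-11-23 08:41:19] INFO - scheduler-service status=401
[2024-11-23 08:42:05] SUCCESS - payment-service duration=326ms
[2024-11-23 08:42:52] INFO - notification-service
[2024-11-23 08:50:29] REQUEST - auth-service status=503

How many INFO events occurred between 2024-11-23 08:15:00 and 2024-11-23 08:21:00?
0

To count events in the time window:

1. Window boundaries: 2024-11-23 08:15:00 to 2024-11-23 08:21:00
2. Filter for INFO events within this window
3. Count matching events: 0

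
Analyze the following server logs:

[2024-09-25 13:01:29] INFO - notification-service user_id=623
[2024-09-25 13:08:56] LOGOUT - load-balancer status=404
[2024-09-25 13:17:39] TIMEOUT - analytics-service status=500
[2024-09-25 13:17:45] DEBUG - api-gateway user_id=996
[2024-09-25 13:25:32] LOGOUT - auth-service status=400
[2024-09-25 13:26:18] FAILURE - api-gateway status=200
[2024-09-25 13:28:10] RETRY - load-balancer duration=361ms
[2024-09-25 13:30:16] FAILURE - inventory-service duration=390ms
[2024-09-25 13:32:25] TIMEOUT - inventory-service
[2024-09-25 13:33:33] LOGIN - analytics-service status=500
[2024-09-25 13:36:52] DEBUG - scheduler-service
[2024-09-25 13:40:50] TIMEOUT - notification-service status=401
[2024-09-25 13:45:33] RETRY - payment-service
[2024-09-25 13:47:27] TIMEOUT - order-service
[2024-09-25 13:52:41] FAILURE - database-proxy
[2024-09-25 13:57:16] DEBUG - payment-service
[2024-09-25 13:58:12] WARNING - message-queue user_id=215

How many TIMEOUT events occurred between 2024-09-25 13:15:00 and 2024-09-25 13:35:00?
2

To count events in the time window:

1. Window boundaries: 2024-09-25 13:15:00 to 2024-09-25 13:35:00
2. Filter for TIMEOUT events within this window
3. Count matching events: 2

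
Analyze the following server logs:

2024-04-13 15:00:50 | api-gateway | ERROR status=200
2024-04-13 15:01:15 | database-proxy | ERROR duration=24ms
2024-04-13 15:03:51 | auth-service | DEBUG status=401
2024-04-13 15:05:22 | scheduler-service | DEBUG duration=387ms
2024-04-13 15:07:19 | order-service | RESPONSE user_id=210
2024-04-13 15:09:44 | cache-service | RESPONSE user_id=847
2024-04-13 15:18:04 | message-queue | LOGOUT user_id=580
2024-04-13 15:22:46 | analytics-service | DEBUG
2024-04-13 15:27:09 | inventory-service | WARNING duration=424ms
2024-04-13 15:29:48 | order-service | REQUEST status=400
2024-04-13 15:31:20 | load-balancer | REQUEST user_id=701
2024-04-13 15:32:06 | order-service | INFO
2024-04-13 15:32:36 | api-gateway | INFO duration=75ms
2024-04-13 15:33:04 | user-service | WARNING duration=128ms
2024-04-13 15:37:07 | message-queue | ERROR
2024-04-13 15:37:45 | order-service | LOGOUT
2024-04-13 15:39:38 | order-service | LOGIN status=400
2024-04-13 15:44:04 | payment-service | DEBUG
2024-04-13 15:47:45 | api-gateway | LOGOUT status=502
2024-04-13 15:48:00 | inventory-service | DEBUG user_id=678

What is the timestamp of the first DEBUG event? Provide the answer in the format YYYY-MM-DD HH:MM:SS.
2024-04-13 15:03:51

To find the first event:

1. Filter for all DEBUG events
2. Sort by timestamp
3. Select the first one
4. Timestamp: 2024-04-13 15:03:51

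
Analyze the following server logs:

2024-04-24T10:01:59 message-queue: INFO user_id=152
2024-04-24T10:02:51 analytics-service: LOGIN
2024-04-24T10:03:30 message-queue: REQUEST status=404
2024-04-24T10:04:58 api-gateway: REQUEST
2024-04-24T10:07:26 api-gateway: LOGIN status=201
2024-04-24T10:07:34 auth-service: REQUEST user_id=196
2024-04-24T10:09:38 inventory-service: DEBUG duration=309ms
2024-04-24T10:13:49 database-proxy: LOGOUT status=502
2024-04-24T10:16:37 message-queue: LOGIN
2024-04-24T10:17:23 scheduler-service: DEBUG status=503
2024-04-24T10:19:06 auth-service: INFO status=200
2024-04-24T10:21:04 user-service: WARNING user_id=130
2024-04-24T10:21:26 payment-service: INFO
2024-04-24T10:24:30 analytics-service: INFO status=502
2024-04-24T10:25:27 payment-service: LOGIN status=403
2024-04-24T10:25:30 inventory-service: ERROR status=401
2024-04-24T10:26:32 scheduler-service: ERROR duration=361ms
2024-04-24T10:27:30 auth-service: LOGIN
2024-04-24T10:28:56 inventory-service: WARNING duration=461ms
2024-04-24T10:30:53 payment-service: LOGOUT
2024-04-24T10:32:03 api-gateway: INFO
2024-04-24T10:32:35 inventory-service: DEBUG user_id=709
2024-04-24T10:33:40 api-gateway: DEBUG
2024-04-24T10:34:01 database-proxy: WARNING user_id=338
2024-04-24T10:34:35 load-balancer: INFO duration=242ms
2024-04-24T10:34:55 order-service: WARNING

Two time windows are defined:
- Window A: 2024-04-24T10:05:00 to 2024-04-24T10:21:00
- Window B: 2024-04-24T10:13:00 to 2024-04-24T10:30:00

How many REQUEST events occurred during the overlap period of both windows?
0

To find overlap events:

1. Window A: 2024-04-24T10:05:00 to 2024-04-24T10:21:00
2. Window B: 2024-04-24T10:13:00 to 2024-04-24T10:30:00
3. Overlap period: 2024-04-24T10:13:00 to 2024-04-24T10:21:00
4. Count REQUEST events in overlap: 0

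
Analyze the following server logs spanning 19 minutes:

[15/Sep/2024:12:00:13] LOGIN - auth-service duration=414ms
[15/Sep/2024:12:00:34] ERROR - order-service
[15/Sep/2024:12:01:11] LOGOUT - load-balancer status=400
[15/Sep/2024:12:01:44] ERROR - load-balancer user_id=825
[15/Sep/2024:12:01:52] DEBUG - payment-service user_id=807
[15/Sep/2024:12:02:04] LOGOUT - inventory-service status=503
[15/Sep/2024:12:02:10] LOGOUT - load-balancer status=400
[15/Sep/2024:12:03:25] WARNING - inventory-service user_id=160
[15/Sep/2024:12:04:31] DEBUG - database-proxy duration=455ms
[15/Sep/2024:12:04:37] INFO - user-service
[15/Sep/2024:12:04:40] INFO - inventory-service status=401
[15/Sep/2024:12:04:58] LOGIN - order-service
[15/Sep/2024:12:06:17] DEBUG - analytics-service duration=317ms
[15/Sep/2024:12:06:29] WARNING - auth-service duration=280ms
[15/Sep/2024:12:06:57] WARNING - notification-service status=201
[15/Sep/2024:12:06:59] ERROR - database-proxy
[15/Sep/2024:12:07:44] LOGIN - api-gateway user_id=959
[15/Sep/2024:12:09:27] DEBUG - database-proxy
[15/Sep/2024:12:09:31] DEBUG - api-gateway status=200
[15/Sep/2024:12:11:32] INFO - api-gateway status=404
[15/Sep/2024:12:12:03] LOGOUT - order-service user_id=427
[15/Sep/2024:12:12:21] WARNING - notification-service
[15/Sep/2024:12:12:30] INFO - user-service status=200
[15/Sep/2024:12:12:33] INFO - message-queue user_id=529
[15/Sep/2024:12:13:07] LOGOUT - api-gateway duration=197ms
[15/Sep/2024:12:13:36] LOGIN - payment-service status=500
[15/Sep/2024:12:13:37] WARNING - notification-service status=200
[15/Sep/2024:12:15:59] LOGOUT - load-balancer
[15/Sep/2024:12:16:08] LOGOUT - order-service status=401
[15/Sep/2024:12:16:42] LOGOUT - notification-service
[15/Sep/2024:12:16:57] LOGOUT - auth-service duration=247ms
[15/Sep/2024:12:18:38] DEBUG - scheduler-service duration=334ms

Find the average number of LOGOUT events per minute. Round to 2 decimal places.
0.47

To calculate the rate:

1. Count total LOGOUT events: 9
2. Total time period: 19 minutes
3. Rate = 9 / 19 = 0.47 events per minute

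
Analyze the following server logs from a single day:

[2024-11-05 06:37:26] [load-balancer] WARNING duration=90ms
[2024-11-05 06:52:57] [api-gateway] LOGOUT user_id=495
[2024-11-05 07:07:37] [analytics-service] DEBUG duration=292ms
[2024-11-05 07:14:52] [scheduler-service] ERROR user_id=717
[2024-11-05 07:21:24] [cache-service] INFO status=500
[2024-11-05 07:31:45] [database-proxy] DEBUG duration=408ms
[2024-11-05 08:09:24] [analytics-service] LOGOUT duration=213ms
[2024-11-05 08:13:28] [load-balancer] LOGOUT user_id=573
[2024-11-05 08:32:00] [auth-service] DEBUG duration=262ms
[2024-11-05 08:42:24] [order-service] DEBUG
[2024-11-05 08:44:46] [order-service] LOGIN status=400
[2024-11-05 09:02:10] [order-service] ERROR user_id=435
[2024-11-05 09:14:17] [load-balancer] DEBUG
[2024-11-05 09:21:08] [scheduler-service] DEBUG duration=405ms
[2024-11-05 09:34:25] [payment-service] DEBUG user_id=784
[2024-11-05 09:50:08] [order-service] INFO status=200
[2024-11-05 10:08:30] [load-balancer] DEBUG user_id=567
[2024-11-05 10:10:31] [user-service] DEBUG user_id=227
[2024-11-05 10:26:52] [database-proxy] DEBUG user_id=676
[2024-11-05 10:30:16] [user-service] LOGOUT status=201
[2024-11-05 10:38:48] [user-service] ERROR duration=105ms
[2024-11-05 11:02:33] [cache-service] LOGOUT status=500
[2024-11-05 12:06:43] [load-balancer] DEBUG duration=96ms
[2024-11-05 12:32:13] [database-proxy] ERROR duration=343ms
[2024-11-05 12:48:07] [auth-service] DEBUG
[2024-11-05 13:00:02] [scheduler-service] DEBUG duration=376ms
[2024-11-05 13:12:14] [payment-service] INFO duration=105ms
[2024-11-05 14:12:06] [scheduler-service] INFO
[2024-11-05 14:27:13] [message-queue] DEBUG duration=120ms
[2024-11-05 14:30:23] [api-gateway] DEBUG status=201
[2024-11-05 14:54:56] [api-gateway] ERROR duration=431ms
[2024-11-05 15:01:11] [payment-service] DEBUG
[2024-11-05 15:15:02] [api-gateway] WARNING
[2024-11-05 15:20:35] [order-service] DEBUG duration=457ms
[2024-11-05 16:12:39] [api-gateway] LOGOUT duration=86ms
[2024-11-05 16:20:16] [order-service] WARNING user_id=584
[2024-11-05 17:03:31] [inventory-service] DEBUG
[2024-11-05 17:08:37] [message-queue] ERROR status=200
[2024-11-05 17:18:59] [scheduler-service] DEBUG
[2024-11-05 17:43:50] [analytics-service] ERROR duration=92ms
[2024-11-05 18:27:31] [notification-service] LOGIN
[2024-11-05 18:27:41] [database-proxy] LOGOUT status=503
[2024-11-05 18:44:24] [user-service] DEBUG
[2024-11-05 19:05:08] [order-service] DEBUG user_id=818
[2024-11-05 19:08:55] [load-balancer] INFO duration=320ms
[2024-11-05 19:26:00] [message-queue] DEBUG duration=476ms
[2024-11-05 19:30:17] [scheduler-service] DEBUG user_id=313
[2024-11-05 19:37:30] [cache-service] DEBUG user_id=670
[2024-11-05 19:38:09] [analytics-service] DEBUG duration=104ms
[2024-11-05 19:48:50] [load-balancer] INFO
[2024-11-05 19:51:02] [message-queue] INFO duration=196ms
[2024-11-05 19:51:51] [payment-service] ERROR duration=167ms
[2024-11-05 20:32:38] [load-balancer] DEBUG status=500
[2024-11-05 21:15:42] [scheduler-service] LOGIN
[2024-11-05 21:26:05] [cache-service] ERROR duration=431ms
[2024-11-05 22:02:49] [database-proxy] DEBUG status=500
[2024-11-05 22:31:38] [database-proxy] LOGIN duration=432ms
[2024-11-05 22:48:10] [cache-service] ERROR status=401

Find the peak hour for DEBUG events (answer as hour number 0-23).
19

To find the peak hour:

1. Group all DEBUG events by hour
2. Count events in each hour
3. Find hour with maximum count
4. Peak hour: 19 (with 5 events)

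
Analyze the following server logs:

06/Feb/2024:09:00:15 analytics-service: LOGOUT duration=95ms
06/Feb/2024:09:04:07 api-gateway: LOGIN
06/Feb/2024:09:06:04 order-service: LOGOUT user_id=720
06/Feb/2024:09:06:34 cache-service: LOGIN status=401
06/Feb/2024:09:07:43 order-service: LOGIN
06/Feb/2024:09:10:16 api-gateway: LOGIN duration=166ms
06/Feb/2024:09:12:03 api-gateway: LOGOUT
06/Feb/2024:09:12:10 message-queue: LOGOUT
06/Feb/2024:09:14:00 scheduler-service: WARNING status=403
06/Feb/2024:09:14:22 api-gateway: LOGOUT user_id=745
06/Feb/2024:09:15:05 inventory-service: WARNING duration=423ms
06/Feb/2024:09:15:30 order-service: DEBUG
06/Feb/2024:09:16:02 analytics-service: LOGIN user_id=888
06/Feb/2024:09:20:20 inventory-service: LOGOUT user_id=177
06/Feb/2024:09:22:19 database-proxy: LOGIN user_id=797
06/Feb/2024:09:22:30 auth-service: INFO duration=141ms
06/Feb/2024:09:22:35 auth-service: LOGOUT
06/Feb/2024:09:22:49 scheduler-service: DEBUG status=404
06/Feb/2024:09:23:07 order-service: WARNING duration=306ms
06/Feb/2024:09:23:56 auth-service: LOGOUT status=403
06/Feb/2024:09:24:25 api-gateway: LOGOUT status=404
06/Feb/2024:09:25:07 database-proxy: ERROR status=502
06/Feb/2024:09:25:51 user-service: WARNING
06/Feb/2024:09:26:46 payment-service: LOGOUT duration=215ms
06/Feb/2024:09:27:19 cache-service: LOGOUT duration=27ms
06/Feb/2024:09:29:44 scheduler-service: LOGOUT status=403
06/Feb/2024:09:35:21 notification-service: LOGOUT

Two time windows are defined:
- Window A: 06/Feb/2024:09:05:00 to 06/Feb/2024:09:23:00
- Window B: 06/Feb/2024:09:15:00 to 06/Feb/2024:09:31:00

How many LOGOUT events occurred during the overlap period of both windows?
2

To find overlap events:

1. Window A: 06/Feb/2024:09:05:00 to 06/Feb/2024:09:23:00
2. Window B: 06/Feb/2024:09:15:00 to 06/Feb/2024:09:31:00
3. Overlap period: 06/Feb/2024:09:15:00 to 06/Feb/2024:09:23:00
4. Count LOGOUT events in overlap: 2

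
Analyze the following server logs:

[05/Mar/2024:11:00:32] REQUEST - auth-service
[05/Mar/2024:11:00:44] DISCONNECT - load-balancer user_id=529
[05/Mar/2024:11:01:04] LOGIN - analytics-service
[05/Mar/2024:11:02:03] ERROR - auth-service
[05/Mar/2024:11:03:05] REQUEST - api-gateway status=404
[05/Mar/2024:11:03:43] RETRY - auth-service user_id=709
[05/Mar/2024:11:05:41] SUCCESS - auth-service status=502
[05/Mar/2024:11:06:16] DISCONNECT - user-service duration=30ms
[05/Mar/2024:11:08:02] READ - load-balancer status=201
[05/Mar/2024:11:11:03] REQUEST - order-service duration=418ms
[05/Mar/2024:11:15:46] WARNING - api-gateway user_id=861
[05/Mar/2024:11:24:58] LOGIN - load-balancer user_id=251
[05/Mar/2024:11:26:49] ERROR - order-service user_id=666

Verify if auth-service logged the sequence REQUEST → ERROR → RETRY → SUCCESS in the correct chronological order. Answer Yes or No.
Yes

To verify sequence order:

1. Find all events in sequence REQUEST → ERROR → RETRY → SUCCESS for auth-service
2. Extract their timestamps
3. Check if timestamps are in ascending order
4. Result: Yes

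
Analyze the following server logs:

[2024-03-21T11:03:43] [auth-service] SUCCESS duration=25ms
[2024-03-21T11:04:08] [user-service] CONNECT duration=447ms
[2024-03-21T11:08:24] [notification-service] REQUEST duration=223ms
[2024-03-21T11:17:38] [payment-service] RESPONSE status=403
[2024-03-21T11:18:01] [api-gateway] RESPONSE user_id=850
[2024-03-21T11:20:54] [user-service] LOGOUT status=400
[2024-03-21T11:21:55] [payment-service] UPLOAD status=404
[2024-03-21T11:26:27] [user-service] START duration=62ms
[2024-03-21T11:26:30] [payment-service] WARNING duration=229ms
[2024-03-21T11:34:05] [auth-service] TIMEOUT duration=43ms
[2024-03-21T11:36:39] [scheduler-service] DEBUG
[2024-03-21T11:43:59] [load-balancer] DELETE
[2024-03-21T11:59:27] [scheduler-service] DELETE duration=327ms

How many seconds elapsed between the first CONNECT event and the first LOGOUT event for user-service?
1006

To find the time between events:

1. Locate the first CONNECT event for user-service: 2024-03-21T11:04:08
2. Locate the first LOGOUT event for user-service: 2024-03-21T11:20:54
3. Calculate the difference: 2024-03-21T11:20:54 - 2024-03-21T11:04:08 = 1006 seconds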